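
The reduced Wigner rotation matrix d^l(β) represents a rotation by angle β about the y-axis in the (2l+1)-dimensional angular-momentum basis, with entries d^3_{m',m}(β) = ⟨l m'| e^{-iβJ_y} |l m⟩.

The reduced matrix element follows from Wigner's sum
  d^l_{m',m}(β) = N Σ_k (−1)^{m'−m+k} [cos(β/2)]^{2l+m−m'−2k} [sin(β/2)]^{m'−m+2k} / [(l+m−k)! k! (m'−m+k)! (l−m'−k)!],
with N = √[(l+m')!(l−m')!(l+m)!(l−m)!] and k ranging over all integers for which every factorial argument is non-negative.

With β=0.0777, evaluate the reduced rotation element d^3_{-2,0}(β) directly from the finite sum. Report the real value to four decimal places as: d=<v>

d=0.0082

d^3_{-2,0}(β=0.0777) via Wigner's sum:
c=cos(0.0777/2)=0.999245, s=sin(0.0777/2)=0.038840; N=√[1·120·6·6]=65.726707
Admissible k: 2..3 (factorial args all ≥0)
  k=2: (−1)^0·65.7267/(12)·0.9992^4·0.0388^2 = +0.008238
  k=3: (−1)^1·65.7267/(12)·0.9992^2·0.0388^4 = -0.000012
d^3_{-2,0}(0.0777) = +0.008238 -0.000012 = +0.008225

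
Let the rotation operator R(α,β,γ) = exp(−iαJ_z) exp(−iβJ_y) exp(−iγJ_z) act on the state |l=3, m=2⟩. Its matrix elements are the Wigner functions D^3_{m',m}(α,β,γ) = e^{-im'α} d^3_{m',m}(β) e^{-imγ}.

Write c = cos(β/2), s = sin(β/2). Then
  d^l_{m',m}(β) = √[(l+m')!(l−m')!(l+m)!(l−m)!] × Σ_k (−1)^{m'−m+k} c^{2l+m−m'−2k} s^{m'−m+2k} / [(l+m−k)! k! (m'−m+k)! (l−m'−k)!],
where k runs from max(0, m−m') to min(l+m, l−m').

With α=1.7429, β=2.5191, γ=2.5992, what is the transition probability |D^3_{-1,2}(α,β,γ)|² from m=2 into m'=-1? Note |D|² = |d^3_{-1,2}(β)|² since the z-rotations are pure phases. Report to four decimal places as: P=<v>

Split into d^3_{-1,2}(β=2.5191) × two z-phases.
c=cos(2.5191/2)=0.306245, s=sin(2.5191/2)=0.951953; N=√[2·24·120·1]=75.894664
Admissible k: 3..4 (factorial args all ≥0)
  k=3: (−1)^0·75.8947/(12)·0.3062^3·0.9520^3 = +0.156706
  k=4: (−1)^1·75.8947/(24)·0.3062^1·0.9520^5 = -0.757088
d^3_{-1,2}(2.5191) = +0.156706 -0.757088 = -0.600382
|D^3_{-1,2}|² = |d^3_{-1,2}(β)|² = (-0.600382)² = 0.360459 (the z-rotation phases have unit modulus)

P=0.3605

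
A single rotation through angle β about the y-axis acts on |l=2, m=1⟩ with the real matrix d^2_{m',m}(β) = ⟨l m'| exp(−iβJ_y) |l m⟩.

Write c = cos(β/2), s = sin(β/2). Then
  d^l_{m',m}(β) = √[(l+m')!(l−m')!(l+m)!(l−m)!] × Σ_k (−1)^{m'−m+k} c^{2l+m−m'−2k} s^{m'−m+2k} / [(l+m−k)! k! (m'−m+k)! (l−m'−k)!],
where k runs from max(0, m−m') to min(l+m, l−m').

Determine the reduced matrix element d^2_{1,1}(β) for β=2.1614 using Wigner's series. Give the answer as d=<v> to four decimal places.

d=-0.4683

d^2_{1,1}(β=2.1614) via Wigner's sum:
c=cos(2.1614/2)=0.470711, s=sin(2.1614/2)=0.882288; N=√[6·1·6·1]=6.000000
The bounds max(0,m−m')=0 and min(l+m,l−m')=1 give 2 terms
  k=0: (−1)^0·6.0000/(6)·0.4707^4·0.8823^0 = +0.049093
  k=1: (−1)^1·6.0000/(2)·0.4707^2·0.8823^2 = -0.517428
d^2_{1,1}(2.1614) = +0.049093 -0.517428 = -0.468335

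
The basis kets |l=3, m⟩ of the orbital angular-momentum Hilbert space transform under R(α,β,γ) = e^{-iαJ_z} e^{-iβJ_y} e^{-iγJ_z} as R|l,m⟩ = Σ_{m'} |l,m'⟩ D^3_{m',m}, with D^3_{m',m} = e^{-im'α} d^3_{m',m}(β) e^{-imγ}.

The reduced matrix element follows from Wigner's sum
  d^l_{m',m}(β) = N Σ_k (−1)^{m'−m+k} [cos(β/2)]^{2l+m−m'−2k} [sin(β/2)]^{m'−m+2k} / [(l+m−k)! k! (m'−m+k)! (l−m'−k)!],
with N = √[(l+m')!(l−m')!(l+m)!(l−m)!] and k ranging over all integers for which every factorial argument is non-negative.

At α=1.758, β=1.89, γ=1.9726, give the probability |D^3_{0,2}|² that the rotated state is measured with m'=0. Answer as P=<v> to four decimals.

P=0.1501

First d^3_{0,2}(β=1.89), then the phase factors e^{-i(0)α} and e^{-i(2)γ}:
Half-angle: c=0.585743, s=0.810497. N=√(6·6·120·1)=65.726707
Admissible k: 2..3 (factorial args all ≥0)
  k=2: (−1)^0·65.7267/(12)·0.5857^4·0.8105^2 = +0.423537
  k=3: (−1)^1·65.7267/(12)·0.5857^2·0.8105^4 = -0.810924
d^3_{0,2}(1.89) = +0.423537 -0.810924 = -0.387387
|D^3_{0,2}|² = |d^3_{0,2}(β)|² = (-0.387387)² = 0.150069 (the z-rotation phases have unit modulus)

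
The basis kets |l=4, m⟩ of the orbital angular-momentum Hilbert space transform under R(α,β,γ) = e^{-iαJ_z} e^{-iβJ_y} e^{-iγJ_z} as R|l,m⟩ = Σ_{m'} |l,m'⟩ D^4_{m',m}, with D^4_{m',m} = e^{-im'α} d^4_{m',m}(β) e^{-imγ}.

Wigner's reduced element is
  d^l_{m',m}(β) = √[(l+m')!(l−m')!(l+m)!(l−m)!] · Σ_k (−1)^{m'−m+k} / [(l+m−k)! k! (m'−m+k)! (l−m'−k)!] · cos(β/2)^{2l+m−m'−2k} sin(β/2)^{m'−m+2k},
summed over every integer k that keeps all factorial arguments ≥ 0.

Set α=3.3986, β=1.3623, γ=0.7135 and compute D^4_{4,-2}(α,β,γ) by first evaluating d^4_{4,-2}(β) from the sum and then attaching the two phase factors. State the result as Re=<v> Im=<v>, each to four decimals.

Split into d^4_{4,-2}(β=1.3623) × two z-phases.
With c≡cos(β/2)=0.776849 and s≡sin(β/2)=0.629687, N=[40320·1·2·720]^{1/2}=7619.763776
Admissible k: 0..0 (factorial args all ≥0)
  k=0: (−1)^6·7619.7638/(1440)·0.7768^2·0.6297^6 = +0.199067
d^4_{4,-2}(1.3623) = +0.199067
Attach z-rotation phases: D = e^{-i(4)(3.3986)}·(+0.199067)·e^{-i(-2)(0.7135)} = +0.183433+0.077332i

Re=0.1834 Im=0.0773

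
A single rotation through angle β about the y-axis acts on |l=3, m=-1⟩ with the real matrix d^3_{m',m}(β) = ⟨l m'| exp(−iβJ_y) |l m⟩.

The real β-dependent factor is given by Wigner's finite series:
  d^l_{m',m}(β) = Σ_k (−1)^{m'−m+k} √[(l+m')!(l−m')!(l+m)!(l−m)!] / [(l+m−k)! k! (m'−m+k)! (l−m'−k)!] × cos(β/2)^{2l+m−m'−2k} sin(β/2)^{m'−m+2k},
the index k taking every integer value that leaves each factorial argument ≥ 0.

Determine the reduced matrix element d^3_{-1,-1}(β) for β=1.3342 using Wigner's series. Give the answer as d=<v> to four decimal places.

d^3_{-1,-1}(β=1.3342) via Wigner's sum:
With c≡cos(β/2)=0.785619 and s≡sin(β/2)=0.618710, N=[2·24·2·24]^{1/2}=48.000000
Admissible k: 0..2 (factorial args all ≥0)
  k=0: (−1)^0·48.0000/(48)·0.7856^6·0.6187^0 = +0.235111
  k=1: (−1)^1·48.0000/(6)·0.7856^4·0.6187^2 = -1.166576
  k=2: (−1)^2·48.0000/(8)·0.7856^2·0.6187^4 = +0.542656
d^3_{-1,-1}(1.3342) = +0.235111 -1.166576 +0.542656 = -0.388809

d=-0.3888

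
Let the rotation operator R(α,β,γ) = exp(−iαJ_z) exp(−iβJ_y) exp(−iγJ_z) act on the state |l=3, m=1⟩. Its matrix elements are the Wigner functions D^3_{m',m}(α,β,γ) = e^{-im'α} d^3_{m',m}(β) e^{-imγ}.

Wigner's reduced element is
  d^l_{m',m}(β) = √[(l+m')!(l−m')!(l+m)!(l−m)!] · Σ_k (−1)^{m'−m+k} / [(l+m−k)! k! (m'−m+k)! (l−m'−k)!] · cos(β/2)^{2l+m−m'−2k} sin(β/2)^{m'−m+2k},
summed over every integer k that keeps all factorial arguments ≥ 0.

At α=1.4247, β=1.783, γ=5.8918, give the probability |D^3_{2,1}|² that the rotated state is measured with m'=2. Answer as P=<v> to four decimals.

P=0.2478

Split into d^3_{2,1}(β=1.783) × two z-phases.
With c≡cos(β/2)=0.628246 and s≡sin(β/2)=0.778015, N=[120·1·24·2]^{1/2}=75.894664
Admissible k: 0..1 (factorial args all ≥0)
  k=0: (−1)^1·75.8947/(24)·0.6282^5·0.7780^1 = -0.240788
  k=1: (−1)^2·75.8947/(12)·0.6282^3·0.7780^3 = +0.738554
d^3_{2,1}(1.783) = -0.240788 +0.738554 = +0.497766
|D^3_{2,1}|² = |d^3_{2,1}(β)|² = (+0.497766)² = 0.247771 (the z-rotation phases have unit modulus)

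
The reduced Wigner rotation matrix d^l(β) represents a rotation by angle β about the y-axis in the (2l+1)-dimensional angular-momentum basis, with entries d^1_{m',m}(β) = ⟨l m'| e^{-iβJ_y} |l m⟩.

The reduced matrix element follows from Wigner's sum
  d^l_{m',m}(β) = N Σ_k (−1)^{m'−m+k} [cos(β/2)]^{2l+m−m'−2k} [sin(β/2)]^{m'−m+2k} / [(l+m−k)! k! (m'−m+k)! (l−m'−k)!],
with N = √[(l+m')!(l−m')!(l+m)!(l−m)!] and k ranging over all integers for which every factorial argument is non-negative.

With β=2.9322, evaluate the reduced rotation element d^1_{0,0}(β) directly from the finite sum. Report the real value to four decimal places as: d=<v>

d^1_{0,0}(β=2.9322) via Wigner's sum:
With c≡cos(β/2)=0.104505 and s≡sin(β/2)=0.994524, N=[1·1·1·1]^{1/2}=1.000000
Admissible k: 0..1 (factorial args all ≥0)
  k=0: (−1)^0·1.0000/(1)·0.1045^2·0.9945^0 = +0.010921
  k=1: (−1)^1·1.0000/(1)·0.1045^0·0.9945^2 = -0.989079
d^1_{0,0}(2.9322) = +0.010921 -0.989079 = -0.978157

d=-0.9782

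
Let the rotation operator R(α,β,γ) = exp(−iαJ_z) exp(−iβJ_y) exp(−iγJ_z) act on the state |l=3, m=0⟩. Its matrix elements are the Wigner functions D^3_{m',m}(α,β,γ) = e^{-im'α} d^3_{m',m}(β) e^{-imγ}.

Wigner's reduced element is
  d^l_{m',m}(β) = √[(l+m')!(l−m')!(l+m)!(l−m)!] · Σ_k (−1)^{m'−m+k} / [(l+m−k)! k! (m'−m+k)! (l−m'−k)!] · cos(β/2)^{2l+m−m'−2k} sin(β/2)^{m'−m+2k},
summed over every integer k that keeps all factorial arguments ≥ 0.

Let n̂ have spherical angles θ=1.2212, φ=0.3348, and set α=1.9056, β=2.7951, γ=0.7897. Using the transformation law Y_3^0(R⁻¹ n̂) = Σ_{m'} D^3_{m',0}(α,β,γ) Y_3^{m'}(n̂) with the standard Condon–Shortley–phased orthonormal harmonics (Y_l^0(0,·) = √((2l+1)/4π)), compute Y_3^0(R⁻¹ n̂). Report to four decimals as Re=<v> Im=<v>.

Re=0.2983 Im=0.0000

Need the full column D^3_{m',0} for m'=−3..3 at α=1.9056, β=2.7951, γ=0.7897.
cos(β/2)=0.172381, sin(β/2)=0.985030
d^3_{-3,0}: single k=3 term ⇒ +0.021894;  D = +0.018475-0.011748i
d^3_{-2,0}: k∈[2..3] ⇒ +0.004693 -0.153228 = -0.148535;  D = +0.116461+0.092193i
d^3_{-1,0}: k∈[1..3] ⇒ +0.000519 -0.050878 +0.553768 = +0.503410;  D = -0.165412+0.475458i
d^3_{0,0}: k∈[0..3] ⇒ +0.000026 -0.007711 +0.251779 -0.913477 = -0.669383;  D = -0.669383+0.000000i
d^3_{1,0}: k∈[0..2] ⇒ -0.000519 +0.050878 -0.553768 = -0.503410;  D = +0.165412+0.475458i
d^3_{2,0}: k∈[0..1] ⇒ +0.004693 -0.153228 = -0.148535;  D = +0.116461-0.092193i
d^3_{3,0}: single k=0 term ⇒ -0.021894;  D = -0.018475-0.011748i
Y_3^{m'}(θ=1.2212,φ=0.3348) and Σ D·Y over m':
  (+0.0185-0.0117i)·(+0.1857-0.2920i)  (+0.1165+0.0922i)·(+0.2423-0.1918i)  (-0.1654+0.4755i)·(-0.1186+0.0412i)  (-0.6694+0.0000i)·(-0.3085+0.0000i)  (+0.1654+0.4755i)·(+0.1186+0.0412i)  (+0.1165-0.0922i)·(+0.2423+0.1918i)  (-0.0185-0.0117i)·(-0.1857-0.2920i)
Y_3^0(R⁻¹ n̂) = +0.298282-0.000000i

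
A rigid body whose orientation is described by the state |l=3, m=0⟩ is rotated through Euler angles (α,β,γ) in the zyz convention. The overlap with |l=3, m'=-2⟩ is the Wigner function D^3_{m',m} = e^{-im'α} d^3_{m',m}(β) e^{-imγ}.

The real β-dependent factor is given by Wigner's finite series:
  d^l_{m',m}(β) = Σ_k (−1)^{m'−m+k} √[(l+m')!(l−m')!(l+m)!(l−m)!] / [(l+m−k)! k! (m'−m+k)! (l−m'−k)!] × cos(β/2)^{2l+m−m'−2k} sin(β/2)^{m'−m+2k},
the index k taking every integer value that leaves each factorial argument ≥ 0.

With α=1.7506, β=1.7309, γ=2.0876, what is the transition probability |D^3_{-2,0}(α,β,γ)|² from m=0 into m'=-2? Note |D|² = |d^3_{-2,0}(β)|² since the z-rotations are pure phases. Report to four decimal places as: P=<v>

First d^3_{-2,0}(β=1.7309), then the phase factors e^{-i(-2)α} and e^{-i(0)γ}:
c=cos(1.7309/2)=0.648298, s=sin(1.7309/2)=0.761387; N=√[1·120·6·6]=65.726707
The bounds max(0,m−m')=2 and min(l+m,l−m')=3 give 2 terms
  k=2: (−1)^0·65.7267/(12)·0.6483^4·0.7614^2 = +0.560879
  k=3: (−1)^1·65.7267/(12)·0.6483^2·0.7614^4 = -0.773627
d^3_{-2,0}(1.7309) = +0.560879 -0.773627 = -0.212748
|D^3_{-2,0}|² = |d^3_{-2,0}(β)|² = (-0.212748)² = 0.045262 (the z-rotation phases have unit modulus)

P=0.0453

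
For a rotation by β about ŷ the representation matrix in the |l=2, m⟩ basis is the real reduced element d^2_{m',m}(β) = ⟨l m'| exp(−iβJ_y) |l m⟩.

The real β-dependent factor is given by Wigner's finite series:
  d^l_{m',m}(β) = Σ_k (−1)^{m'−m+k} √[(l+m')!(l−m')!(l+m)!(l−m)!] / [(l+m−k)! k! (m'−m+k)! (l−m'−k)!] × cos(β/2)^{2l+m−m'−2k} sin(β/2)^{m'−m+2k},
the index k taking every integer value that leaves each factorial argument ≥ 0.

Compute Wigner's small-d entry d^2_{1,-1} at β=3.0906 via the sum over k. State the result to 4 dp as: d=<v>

d=-0.9968

d^2_{1,-1}(β=3.0906) via Wigner's sum:
Half-angle: c=0.025494, s=0.999675. N=√(6·1·1·6)=6.000000
The bounds max(0,m−m')=0 and min(l+m,l−m')=1 give 2 terms
  k=0: (−1)^2·6.0000/(2)·0.0255^2·0.9997^2 = +0.001948
  k=1: (−1)^3·6.0000/(6)·0.0255^0·0.9997^4 = -0.998701
d^2_{1,-1}(3.0906) = +0.001948 -0.998701 = -0.996752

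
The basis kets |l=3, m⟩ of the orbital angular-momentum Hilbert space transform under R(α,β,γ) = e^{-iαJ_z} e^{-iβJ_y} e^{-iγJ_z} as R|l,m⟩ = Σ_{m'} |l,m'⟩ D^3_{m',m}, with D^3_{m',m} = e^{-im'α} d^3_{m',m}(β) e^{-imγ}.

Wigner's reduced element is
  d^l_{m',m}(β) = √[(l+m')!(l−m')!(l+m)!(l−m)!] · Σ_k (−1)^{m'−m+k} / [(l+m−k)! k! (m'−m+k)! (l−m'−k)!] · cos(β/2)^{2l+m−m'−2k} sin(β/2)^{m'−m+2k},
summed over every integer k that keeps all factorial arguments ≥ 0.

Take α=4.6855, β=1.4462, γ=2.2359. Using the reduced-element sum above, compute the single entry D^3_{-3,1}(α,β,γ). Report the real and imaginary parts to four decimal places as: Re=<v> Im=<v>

Re=0.3066 Im=-0.2832

D^3_{-3,1}(4.6855,1.4462,2.2359) = e^{-i·-3·4.6855}·d^3_{-3,1}(1.4462)·e^{-i·1·2.2359}. Compute d first:
With c≡cos(β/2)=0.749758 and s≡sin(β/2)=0.661712, N=[1·720·24·2]^{1/2}=185.903201
k∈{4} keeps every argument non-negative
  k=4: (−1)^0·185.9032/(48)·0.7498^2·0.6617^4 = +0.417411
d^3_{-3,1}(1.4462) = +0.417411
Phases: e^{-i·(-3)·4.6855}=+0.080579+0.996748i, e^{-i·(1)·2.2359}=-0.617141-0.786853i ⇒ D=+0.306616-0.283229i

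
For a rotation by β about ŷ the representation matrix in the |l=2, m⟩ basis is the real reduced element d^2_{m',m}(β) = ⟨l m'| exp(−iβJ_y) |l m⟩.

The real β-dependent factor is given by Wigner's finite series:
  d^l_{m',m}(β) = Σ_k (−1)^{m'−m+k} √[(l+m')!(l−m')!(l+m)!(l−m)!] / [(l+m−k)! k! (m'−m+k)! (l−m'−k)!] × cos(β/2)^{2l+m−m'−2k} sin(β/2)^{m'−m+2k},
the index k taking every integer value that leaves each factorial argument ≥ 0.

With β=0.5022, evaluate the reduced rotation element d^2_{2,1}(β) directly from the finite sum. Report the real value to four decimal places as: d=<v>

d=-0.4516

d^2_{2,1}(β=0.5022) via Wigner's sum:
With c≡cos(β/2)=0.968640 and s≡sin(β/2)=0.248470, N=[24·1·6·1]^{1/2}=12.000000
Admissible k: 0..0 (factorial args all ≥0)
  k=0: (−1)^1·12.0000/(6)·0.9686^3·0.2485^1 = -0.451638
d^2_{2,1}(0.5022) = -0.451638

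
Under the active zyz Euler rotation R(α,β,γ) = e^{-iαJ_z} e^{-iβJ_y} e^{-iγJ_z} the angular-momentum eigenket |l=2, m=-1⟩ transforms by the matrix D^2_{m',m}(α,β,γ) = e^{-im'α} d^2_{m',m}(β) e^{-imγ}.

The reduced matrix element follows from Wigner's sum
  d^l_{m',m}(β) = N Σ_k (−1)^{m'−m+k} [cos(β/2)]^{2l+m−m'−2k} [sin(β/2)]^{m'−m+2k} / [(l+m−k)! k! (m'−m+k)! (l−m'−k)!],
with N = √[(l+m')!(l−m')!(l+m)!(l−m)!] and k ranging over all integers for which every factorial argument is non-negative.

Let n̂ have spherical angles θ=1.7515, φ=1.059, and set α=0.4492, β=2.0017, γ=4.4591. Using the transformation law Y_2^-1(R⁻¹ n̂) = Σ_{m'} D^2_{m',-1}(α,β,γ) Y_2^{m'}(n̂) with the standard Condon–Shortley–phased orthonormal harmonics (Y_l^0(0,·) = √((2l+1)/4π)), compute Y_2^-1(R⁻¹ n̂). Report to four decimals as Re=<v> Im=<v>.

Need the full column D^2_{m',-1} for m'=−2..2 at α=0.4492, β=2.0017, γ=4.4591.
cos(β/2)=0.539587, sin(β/2)=0.841930
d^2_{-2,-1}: single k=1 term ⇒ +0.264539;  D = +0.159064-0.211376i
d^2_{-1,-1}: k∈[0..1] ⇒ +0.084771 -0.619150 = -0.534379;  D = -0.104022+0.524157i
d^2_{0,-1}: k∈[0..1] ⇒ -0.323993 +0.788796 = +0.464803;  D = -0.116475-0.449973i
d^2_{1,-1}: k∈[0..1] ⇒ +0.619150 -0.502463 = +0.116687;  D = -0.075394-0.089060i
d^2_{2,-1}: single k=0 term ⇒ -0.644049;  D = +0.588309+0.262093i
Y_2^{m'}(θ=1.7515,φ=1.059) and Σ D·Y over m':
  (+0.1591-0.2114i)·(-0.1945-0.3192i)  (-0.1040+0.5242i)·(-0.0669+0.1191i)  (-0.1165-0.4500i)·(-0.2848+0.0000i)  (-0.0754-0.0891i)·(+0.0669+0.1191i)  (+0.5883+0.2621i)·(-0.1945+0.3192i)
Y_2^-1(R⁻¹ n̂) = -0.313215+0.192940i

Re=-0.3132 Im=0.1929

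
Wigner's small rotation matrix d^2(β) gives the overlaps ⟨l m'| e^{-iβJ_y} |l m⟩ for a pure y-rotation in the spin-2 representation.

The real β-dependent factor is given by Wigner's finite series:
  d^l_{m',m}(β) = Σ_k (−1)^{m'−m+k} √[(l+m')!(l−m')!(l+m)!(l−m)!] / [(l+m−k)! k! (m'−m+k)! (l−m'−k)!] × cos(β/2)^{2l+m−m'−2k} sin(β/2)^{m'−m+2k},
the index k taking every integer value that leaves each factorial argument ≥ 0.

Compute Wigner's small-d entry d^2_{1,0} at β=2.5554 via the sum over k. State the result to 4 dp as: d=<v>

d=0.5644

d^2_{1,0}(β=2.5554) via Wigner's sum:
With c≡cos(β/2)=0.288918 and s≡sin(β/2)=0.957354, N=[6·1·2·2]^{1/2}=4.898979
k∈{0,1} keeps every argument non-negative
  k=0: (−1)^1·4.8990/(2)·0.2889^3·0.9574^1 = -0.056555
  k=1: (−1)^2·4.8990/(2)·0.2889^1·0.9574^3 = +0.620966
d^2_{1,0}(2.5554) = -0.056555 +0.620966 = +0.564411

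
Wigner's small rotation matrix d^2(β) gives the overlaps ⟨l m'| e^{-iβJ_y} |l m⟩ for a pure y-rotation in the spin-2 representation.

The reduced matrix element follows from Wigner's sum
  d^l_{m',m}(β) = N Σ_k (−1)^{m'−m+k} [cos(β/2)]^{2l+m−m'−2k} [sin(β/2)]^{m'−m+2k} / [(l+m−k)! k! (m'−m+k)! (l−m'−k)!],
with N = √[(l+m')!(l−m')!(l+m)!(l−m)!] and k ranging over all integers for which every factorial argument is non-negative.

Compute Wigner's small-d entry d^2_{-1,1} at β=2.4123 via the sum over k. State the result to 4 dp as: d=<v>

d=-0.4288

d^2_{-1,1}(β=2.4123) via Wigner's sum:
Half-angle: c=0.356619, s=0.934250. N=√(1·6·6·1)=6.000000
The bounds max(0,m−m')=2 and min(l+m,l−m')=3 give 2 terms
  k=2: (−1)^0·6.0000/(2)·0.3566^2·0.9342^2 = +0.333009
  k=3: (−1)^1·6.0000/(6)·0.3566^0·0.9342^4 = -0.761820
d^2_{-1,1}(2.4123) = +0.333009 -0.761820 = -0.428811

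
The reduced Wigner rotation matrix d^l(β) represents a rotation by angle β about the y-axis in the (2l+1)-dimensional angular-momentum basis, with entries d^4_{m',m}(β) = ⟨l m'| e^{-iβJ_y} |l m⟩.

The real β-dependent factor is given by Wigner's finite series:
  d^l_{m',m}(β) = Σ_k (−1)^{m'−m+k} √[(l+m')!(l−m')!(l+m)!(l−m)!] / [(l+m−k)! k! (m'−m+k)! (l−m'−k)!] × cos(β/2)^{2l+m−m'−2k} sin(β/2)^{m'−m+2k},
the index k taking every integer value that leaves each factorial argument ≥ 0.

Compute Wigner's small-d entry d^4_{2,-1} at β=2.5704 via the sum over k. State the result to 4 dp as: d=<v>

d=-0.5313

d^4_{2,-1}(β=2.5704) via Wigner's sum:
c=cos(2.5704/2)=0.281730, s=sin(2.5704/2)=0.959494; N=√[720·2·6·120]=1018.233765
k: max(0,(-1)−(2))=0 … min(4+(-1),4−(2))=2
  k=0: (−1)^3·1018.2338/(72)·0.2817^5·0.9595^3 = -0.022172
  k=1: (−1)^4·1018.2338/(48)·0.2817^3·0.9595^5 = +0.385758
  k=2: (−1)^5·1018.2338/(240)·0.2817^1·0.9595^7 = -0.894879
d^4_{2,-1}(2.5704) = -0.022172 +0.385758 -0.894879 = -0.531293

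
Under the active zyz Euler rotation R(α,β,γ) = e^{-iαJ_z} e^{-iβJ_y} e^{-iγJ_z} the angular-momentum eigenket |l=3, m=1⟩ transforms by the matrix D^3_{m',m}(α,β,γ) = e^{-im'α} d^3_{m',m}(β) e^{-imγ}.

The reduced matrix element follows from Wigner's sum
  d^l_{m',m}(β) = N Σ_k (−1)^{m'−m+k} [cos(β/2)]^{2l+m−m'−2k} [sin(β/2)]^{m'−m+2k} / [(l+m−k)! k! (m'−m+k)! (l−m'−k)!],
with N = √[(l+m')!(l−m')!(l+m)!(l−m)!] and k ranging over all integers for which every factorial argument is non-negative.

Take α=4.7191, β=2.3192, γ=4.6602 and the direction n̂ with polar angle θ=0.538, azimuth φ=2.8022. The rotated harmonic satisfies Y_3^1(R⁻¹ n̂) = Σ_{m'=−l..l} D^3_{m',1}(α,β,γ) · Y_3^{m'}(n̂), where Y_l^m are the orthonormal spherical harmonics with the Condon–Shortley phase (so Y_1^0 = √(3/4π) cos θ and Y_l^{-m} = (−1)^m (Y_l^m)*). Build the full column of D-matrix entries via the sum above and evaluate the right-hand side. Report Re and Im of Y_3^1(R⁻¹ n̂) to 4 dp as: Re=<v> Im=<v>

Need the full column D^3_{m',1} for m'=−3..3 at α=4.7191, β=2.3192, γ=4.6602.
cos(β/2)=0.399706, sin(β/2)=0.916643
d^3_{-3,1}: single k=4 term ⇒ +0.436847;  D = -0.435705-0.031566i
d^3_{-2,1}: k∈[3..4] ⇒ +0.311067 -0.817980 = -0.506913;  D = -0.033235+0.505823i
d^3_{-1,1}: k∈[2..4] ⇒ +0.128681 -0.902346 +0.593201 = -0.180464;  D = -0.180151-0.010623i
d^3_{0,1}: k∈[1..3] ⇒ +0.032396 -0.511135 +0.896052 = +0.417314;  D = -0.021769+0.416745i
d^3_{1,1}: k∈[0..2] ⇒ +0.004078 -0.171575 +0.676760 = +0.509263;  D = -0.508736-0.023152i
d^3_{2,1}: k∈[0..1] ⇒ -0.029574 +0.311067 = +0.281493;  D = +0.010910-0.281282i
d^3_{3,1}: single k=0 term ⇒ +0.083063;  D = +0.083021+0.002662i
Y_3^{m'}(θ=0.538,φ=2.8022) and Σ D·Y over m':
  (-0.4357-0.0316i)·(-0.0295-0.0478i)  (-0.0332+0.5058i)·(+0.1794+0.1447i)  (-0.1802-0.0106i)·(-0.4196-0.1481i)  (-0.0218+0.4167i)·(+0.2202+0.0000i)  (-0.5087-0.0232i)·(+0.4196-0.1481i)  (+0.0109-0.2813i)·(+0.1794-0.1447i)  (+0.0830+0.0027i)·(+0.0295-0.0478i)
Y_3^1(R⁻¹ n̂) = -0.251655+0.240312i

Re=-0.2517 Im=0.2403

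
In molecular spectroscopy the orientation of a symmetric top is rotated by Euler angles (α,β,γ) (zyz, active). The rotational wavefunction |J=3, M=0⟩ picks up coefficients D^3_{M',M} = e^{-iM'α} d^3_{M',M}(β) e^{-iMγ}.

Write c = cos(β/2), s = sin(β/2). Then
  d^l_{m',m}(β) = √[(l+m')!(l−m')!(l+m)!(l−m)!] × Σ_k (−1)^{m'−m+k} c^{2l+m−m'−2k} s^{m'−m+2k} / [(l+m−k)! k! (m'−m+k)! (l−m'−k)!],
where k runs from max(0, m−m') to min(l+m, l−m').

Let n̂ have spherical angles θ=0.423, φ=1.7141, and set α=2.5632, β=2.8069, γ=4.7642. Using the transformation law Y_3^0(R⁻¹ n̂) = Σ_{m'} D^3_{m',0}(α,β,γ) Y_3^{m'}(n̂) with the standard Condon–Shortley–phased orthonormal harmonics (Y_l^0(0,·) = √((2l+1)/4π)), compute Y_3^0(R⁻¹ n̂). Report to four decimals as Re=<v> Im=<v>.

Need the full column D^3_{m',0} for m'=−3..3 at α=2.5632, β=2.8069, γ=4.7642.
cos(β/2)=0.166566, sin(β/2)=0.986030
d^3_{-3,0}: single k=3 term ⇒ +0.019813;  D = +0.003242+0.019546i
d^3_{-2,0}: k∈[2..3] ⇒ +0.004099 -0.143647 = -0.139548;  D = -0.056138+0.127758i
d^3_{-1,0}: k∈[1..3] ⇒ +0.000438 -0.046041 +0.537810 = +0.492207;  D = -0.412146+0.269079i
d^3_{0,0}: k∈[0..3] ⇒ +0.000021 -0.006736 +0.236036 -0.919055 = -0.689733;  D = -0.689733+0.000000i
d^3_{1,0}: k∈[0..2] ⇒ -0.000438 +0.046041 -0.537810 = -0.492207;  D = +0.412146+0.269079i
d^3_{2,0}: k∈[0..1] ⇒ +0.004099 -0.143647 = -0.139548;  D = -0.056138-0.127758i
d^3_{3,0}: single k=0 term ⇒ -0.019813;  D = -0.003242+0.019546i
Y_3^{m'}(θ=0.423,φ=1.7141) and Σ D·Y over m':
  (+0.0032+0.0195i)·(+0.0120+0.0262i)  (-0.0561+0.1278i)·(-0.1506+0.0444i)  (-0.4121+0.2691i)·(-0.0598-0.4146i)  (-0.6897+0.0000i)·(+0.3939+0.0000i)  (+0.4121+0.2691i)·(+0.0598-0.4146i)  (-0.0561-0.1278i)·(-0.1506-0.0444i)  (-0.0032+0.0195i)·(-0.0120+0.0262i)
Y_3^0(R⁻¹ n̂) = +0.005385-0.000000i

Re=0.0054 Im=0.0000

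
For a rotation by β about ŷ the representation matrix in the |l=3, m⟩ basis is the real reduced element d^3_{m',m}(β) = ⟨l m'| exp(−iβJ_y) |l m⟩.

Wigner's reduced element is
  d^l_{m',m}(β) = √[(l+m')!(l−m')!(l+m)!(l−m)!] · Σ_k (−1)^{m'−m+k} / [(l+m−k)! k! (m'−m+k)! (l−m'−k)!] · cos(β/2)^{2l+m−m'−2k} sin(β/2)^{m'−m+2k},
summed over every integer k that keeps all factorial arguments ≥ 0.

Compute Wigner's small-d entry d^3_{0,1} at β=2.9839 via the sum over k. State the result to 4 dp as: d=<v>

d=0.2636

d^3_{0,1}(β=2.9839) via Wigner's sum:
c=cos(2.9839/2)=0.078765, s=sin(2.9839/2)=0.996893; N=√[6·6·24·2]=41.569219
k∈{1,2,3} keeps every argument non-negative
  k=1: (−1)^0·41.5692/(12)·0.0788^5·0.9969^1 = +0.000010
  k=2: (−1)^1·41.5692/(4)·0.0788^3·0.9969^3 = -0.005031
  k=3: (−1)^2·41.5692/(12)·0.0788^1·0.9969^5 = +0.268637
d^3_{0,1}(2.9839) = +0.000010 -0.005031 +0.268637 = +0.263616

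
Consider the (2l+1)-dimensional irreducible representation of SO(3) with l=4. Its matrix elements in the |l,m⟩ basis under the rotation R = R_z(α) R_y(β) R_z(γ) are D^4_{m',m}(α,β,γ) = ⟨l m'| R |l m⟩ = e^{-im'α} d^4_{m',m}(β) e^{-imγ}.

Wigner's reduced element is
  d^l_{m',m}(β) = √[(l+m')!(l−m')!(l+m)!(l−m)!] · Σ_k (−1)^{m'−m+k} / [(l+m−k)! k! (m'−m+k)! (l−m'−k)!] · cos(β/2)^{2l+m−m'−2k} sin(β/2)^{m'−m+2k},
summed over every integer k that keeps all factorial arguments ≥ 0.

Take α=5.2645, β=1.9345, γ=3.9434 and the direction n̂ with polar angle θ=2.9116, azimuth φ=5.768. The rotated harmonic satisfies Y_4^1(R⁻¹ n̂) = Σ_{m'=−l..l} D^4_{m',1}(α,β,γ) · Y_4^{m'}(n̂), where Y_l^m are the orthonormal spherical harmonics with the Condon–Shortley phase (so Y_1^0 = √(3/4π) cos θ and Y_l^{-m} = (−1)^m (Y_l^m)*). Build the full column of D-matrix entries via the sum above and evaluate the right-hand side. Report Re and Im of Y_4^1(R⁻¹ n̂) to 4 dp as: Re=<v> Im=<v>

Re=-0.1690 Im=0.1342

Need the full column D^4_{m',1} for m'=−4..4 at α=5.2645, β=1.9345, γ=3.9434.
cos(β/2)=0.567566, sin(β/2)=0.823328
d^4_{-4,1}: single k=5 term ⇒ +0.517615;  D = -0.084590-0.510657i
d^4_{-3,1}: k∈[4..5] ⇒ +0.630777 -0.796416 = -0.165640;  D = -0.124935+0.108755i
d^4_{-2,1}: k∈[3..5] ⇒ +0.464852 -1.467302 +0.617537 = -0.384913;  D = -0.367446-0.114637i
d^4_{-1,1}: k∈[2..5] ⇒ +0.226591 -1.430467 +1.505085 -0.211146 = +0.090064;  D = +0.022256+0.087271i
d^4_{0,1}: k∈[1..4] ⇒ +0.069856 -0.881995 +1.856006 -0.650941 = +0.392926;  D = -0.273244+0.282362i
d^4_{1,1}: k∈[0..3] ⇒ +0.010768 -0.339887 +1.430467 -1.003390 = +0.097958;  D = -0.095663-0.021079i
d^4_{2,1}: k∈[0..2] ⇒ -0.066271 +0.697278 -0.978201 = -0.347194;  D = +0.114223+0.327867i
d^4_{3,1}: k∈[0..1] ⇒ +0.179851 -0.630777 = -0.450925;  D = -0.284747+0.349646i
d^4_{4,1}: single k=0 term ⇒ -0.245977;  D = -0.243858-0.032214i
Y_4^{m'}(θ=2.9116,φ=5.768) and Σ D·Y over m':
  (-0.0846-0.5107i)·(-0.0006+0.0011i)  (-0.1249+0.1088i)·(-0.0004-0.0144i)  (-0.3674-0.1146i)·(+0.0504+0.0840i)  (+0.0223+0.0873i)·(-0.3323-0.1881i)  (-0.2732+0.2824i)·(+0.6364+0.0000i)  (-0.0957-0.0211i)·(+0.3323-0.1881i)  (+0.1142+0.3279i)·(+0.0504-0.0840i)  (-0.2847+0.3496i)·(+0.0004-0.0144i)  (-0.2439-0.0322i)·(-0.0006-0.0011i)
Y_4^1(R⁻¹ n̂) = -0.168953+0.134250i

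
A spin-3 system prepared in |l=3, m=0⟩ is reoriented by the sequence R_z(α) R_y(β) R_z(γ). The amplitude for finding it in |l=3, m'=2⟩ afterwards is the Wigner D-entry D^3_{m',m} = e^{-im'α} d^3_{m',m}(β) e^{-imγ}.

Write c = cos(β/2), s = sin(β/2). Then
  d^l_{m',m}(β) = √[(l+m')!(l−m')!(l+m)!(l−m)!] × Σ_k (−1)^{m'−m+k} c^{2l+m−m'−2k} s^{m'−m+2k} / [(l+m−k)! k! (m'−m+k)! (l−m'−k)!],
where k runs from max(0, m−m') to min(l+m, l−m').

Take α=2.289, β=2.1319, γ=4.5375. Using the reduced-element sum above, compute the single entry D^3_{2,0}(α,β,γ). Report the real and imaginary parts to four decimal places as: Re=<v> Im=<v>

Re=0.0700 Im=-0.5176

Split into d^3_{2,0}(β=2.1319) × two z-phases.
With c≡cos(β/2)=0.483673 and s≡sin(β/2)=0.875249, N=[120·1·6·6]^{1/2}=65.726707
The bounds max(0,m−m')=0 and min(l+m,l−m')=1 give 2 terms
  k=0: (−1)^2·65.7267/(12)·0.4837^4·0.8752^2 = +0.229631
  k=1: (−1)^3·65.7267/(12)·0.4837^2·0.8752^4 = -0.751952
d^3_{2,0}(2.1319) = +0.229631 -0.751952 = -0.522321
Phases: e^{-i·(2)·2.289}=-0.133985+0.990983i, e^{-i·(0)·4.5375}=+1.000000+0.000000i ⇒ D=+0.069983-0.517612i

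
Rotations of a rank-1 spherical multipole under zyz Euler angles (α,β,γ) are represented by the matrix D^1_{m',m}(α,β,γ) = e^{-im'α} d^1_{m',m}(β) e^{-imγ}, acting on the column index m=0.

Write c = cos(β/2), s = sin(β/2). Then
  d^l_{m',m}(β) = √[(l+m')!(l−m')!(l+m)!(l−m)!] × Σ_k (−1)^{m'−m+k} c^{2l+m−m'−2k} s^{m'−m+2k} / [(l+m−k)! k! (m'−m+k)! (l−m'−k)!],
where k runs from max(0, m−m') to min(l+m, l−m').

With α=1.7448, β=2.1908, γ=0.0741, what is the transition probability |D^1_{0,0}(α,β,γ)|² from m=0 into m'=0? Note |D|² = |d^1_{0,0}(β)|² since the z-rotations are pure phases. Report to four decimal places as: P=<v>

Split into d^1_{0,0}(β=2.1908) × two z-phases.
With c≡cos(β/2)=0.457691 and s≡sin(β/2)=0.889111, N=[1·1·1·1]^{1/2}=1.000000
The bounds max(0,m−m')=0 and min(l+m,l−m')=1 give 2 terms
  k=0: (−1)^0·1.0000/(1)·0.4577^2·0.8891^0 = +0.209481
  k=1: (−1)^1·1.0000/(1)·0.4577^0·0.8891^2 = -0.790519
d^1_{0,0}(2.1908) = +0.209481 -0.790519 = -0.581038
|D^1_{0,0}|² = |d^1_{0,0}(β)|² = (-0.581038)² = 0.337605 (the z-rotation phases have unit modulus)

P=0.3376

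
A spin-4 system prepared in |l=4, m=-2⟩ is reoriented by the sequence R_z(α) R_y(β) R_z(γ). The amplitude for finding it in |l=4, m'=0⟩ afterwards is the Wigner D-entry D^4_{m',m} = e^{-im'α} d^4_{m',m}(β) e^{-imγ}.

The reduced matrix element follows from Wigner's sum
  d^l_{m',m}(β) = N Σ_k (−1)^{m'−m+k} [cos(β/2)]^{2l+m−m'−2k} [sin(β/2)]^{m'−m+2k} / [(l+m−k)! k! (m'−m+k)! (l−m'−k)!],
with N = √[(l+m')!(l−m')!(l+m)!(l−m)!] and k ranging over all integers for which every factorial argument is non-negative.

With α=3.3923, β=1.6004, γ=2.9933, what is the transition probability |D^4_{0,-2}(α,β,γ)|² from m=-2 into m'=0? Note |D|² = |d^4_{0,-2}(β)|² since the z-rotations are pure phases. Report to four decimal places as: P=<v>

P=0.1541

D^4_{0,-2}(3.3923,1.6004,2.9933) = e^{-i·0·3.3923}·d^4_{0,-2}(1.6004)·e^{-i·-2·2.9933}. Compute d first:
With c≡cos(β/2)=0.696563 and s≡sin(β/2)=0.717495, N=[24·24·2·720]^{1/2}=910.735966
The bounds max(0,m−m')=0 and min(l+m,l−m')=2 give 3 terms
  k=0: (−1)^2·910.7360/(96)·0.6966^6·0.7175^2 = +0.557857
  k=1: (−1)^3·910.7360/(36)·0.6966^4·0.7175^4 = -1.578370
  k=2: (−1)^4·910.7360/(96)·0.6966^2·0.7175^6 = +0.627996
d^4_{0,-2}(1.6004) = +0.557857 -1.578370 +0.627996 = -0.392516
|D^4_{0,-2}|² = |d^4_{0,-2}(β)|² = (-0.392516)² = 0.154069 (the z-rotation phases have unit modulus)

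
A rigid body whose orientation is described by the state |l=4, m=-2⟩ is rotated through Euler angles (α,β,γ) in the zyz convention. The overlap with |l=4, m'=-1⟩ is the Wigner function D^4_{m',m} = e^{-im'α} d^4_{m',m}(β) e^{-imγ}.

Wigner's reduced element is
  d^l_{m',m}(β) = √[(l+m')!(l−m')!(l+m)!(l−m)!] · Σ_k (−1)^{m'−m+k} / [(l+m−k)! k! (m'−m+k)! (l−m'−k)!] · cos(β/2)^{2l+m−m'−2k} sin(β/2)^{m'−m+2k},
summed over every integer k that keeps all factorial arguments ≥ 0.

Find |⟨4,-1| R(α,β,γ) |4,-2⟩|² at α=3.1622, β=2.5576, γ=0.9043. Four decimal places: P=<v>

First d^4_{-1,-2}(β=2.5576), then the phase factors e^{-i(-1)α} and e^{-i(-2)γ}:
c=cos(2.5576/2)=0.287865, s=sin(2.5576/2)=0.957671; N=√[6·120·2·720]=1018.233765
The bounds max(0,m−m')=0 and min(l+m,l−m')=2 give 3 terms
  k=0: (−1)^1·1018.2338/(240)·0.2879^7·0.9577^1 = -0.000666
  k=1: (−1)^2·1018.2338/(48)·0.2879^5·0.9577^3 = +0.036830
  k=2: (−1)^3·1018.2338/(72)·0.2879^3·0.9577^5 = -0.271745
d^4_{-1,-2}(2.5576) = -0.000666 +0.036830 -0.271745 = -0.235581
|D^4_{-1,-2}|² = |d^4_{-1,-2}(β)|² = (-0.235581)² = 0.055498 (the z-rotation phases have unit modulus)

P=0.0555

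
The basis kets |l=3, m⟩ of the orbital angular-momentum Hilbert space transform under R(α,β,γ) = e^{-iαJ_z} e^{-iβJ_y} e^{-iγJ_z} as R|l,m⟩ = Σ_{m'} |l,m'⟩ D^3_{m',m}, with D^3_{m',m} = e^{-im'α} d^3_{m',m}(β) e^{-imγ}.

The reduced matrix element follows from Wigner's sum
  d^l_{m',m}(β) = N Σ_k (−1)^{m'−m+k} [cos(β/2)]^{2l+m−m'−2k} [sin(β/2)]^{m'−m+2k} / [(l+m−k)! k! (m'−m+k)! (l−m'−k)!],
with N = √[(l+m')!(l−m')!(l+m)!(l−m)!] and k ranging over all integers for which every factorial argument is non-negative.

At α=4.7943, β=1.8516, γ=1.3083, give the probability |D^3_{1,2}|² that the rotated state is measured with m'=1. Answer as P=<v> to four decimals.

First d^3_{1,2}(β=1.8516), then the phase factors e^{-i(1)α} and e^{-i(2)γ}:
Half-angle: c=0.601196, s=0.799102. N=√(24·2·120·1)=75.894664
k: max(0,(2)−(1))=1 … min(3+(2),3−(1))=2
  k=1: (−1)^0·75.8947/(24)·0.6012^5·0.7991^1 = +0.198464
  k=2: (−1)^1·75.8947/(12)·0.6012^3·0.7991^3 = -0.701268
d^3_{1,2}(1.8516) = +0.198464 -0.701268 = -0.502804
|D^3_{1,2}|² = |d^3_{1,2}(β)|² = (-0.502804)² = 0.252812 (the z-rotation phases have unit modulus)

P=0.2528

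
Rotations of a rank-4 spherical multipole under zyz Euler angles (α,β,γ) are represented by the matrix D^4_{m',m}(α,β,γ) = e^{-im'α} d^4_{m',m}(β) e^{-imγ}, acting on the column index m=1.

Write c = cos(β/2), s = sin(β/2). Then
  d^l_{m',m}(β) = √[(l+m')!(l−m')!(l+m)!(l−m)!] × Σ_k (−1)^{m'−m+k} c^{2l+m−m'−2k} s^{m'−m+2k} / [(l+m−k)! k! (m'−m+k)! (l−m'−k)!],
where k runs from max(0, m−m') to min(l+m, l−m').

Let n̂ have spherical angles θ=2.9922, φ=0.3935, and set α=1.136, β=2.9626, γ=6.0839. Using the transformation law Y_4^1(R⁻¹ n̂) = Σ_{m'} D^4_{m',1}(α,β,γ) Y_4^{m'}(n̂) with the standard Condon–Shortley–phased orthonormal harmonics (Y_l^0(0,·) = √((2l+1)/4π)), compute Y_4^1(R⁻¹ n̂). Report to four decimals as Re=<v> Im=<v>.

Need the full column D^4_{m',1} for m'=−4..4 at α=1.136, β=2.9626, γ=6.0839.
cos(β/2)=0.089377, sin(β/2)=0.995998
d^4_{-4,1}: single k=5 term ⇒ +0.005237;  D = +0.000162-0.005234i
d^4_{-3,1}: k∈[4..5] ⇒ +0.000831 -0.061897 = -0.061067;  D = +0.054564+0.027421i
d^4_{-2,1}: k∈[3..5] ⇒ +0.000080 -0.014845 +0.368698 = +0.353933;  D = -0.277352+0.219872i
d^4_{-1,1}: k∈[2..5] ⇒ +0.000005 -0.001884 +0.116975 -0.968428 = -0.853332;  D = -0.199116-0.829776i
d^4_{0,1}: k∈[1..4] ⇒ +0.000000 -0.000151 +0.018777 -0.388642 = -0.370015;  D = -0.362692-0.073251i
d^4_{1,1}: k∈[0..3] ⇒ +0.000000 -0.000008 +0.001884 -0.077983 = -0.076107;  D = -0.045089+0.061313i
d^4_{2,1}: k∈[0..2] ⇒ -0.000000 +0.000120 -0.009897 = -0.009777;  D = +0.004704+0.008571i
d^4_{3,1}: k∈[0..1] ⇒ +0.000004 -0.000831 = -0.000827;  D = +0.000825-0.000055i
d^4_{4,1}: single k=0 term ⇒ -0.000042;  D = +0.000015-0.000039i
Y_4^{m'}(θ=2.9922,φ=0.3935) and Σ D·Y over m':
  (+0.0002-0.0052i)·(-0.0000-0.0002i)  (+0.0546+0.0274i)·(-0.0016+0.0038i)  (-0.2774+0.2199i)·(+0.0306-0.0307i)  (-0.1991-0.8298i)·(-0.2473+0.1026i)  (-0.3627-0.0733i)·(+0.7544+0.0000i)  (-0.0451+0.0613i)·(+0.2473+0.1026i)  (+0.0047+0.0086i)·(+0.0306+0.0307i)  (+0.0008-0.0001i)·(+0.0016+0.0038i)  (+0.0000-0.0000i)·(-0.0000+0.0002i)
Y_4^1(R⁻¹ n̂) = -0.158678+0.155807i

Re=-0.1587 Im=0.1558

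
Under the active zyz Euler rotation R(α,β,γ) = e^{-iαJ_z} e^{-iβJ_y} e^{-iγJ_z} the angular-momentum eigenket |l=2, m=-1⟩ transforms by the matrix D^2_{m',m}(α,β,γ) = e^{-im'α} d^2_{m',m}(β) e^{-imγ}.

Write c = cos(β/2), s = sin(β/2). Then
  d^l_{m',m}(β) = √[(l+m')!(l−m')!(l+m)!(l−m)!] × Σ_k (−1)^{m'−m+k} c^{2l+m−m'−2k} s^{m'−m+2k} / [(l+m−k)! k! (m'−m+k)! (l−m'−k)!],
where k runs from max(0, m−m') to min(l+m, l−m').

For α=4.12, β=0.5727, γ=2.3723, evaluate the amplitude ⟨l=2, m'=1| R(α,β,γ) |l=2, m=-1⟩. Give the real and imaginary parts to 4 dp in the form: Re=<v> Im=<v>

First d^2_{1,-1}(β=0.5727), then the phase factors e^{-i(1)α} and e^{-i(-1)γ}:
c=cos(0.5727/2)=0.959281, s=sin(0.5727/2)=0.282453; N=√[6·1·1·6]=6.000000
k: max(0,(-1)−(1))=0 … min(2+(-1),2−(1))=1
  k=0: (−1)^2·6.0000/(2)·0.9593^2·0.2825^2 = +0.220244
  k=1: (−1)^3·6.0000/(6)·0.9593^0·0.2825^4 = -0.006365
d^2_{1,-1}(0.5727) = +0.220244 -0.006365 = +0.213880
D = (-0.558345+0.829609i)·(+0.213880)·(-0.718403+0.695627i) = -0.037639-0.210542i

Re=-0.0376 Im=-0.2105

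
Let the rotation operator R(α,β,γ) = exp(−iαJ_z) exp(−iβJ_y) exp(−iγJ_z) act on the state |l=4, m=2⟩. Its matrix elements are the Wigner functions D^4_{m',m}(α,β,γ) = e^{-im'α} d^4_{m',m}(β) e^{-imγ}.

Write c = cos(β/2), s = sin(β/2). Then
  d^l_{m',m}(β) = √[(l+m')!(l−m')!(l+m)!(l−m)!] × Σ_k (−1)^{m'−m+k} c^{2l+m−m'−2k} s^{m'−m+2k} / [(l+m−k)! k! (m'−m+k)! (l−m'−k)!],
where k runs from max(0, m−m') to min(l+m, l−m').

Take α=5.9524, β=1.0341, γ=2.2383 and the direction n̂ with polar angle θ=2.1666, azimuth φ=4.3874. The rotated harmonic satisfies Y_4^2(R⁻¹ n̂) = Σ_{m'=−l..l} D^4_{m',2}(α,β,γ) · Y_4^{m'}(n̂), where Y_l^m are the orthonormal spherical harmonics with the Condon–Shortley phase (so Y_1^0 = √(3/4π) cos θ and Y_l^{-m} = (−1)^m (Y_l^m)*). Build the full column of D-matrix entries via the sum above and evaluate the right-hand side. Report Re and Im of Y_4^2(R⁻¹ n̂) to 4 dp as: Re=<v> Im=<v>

Re=-0.1304 Im=0.0368

Need the full column D^4_{m',2} for m'=−4..4 at α=5.9524, β=1.0341, γ=2.2383.
cos(β/2)=0.869281, sin(β/2)=0.494318
d^4_{-4,2}: single k=6 term ⇒ +0.058336;  D = +0.051651+0.027116i
d^4_{-3,2}: k∈[5..6] ⇒ +0.217620 -0.023457 = +0.194163;  D = +0.133279+0.141195i
d^4_{-2,2}: k∈[4..6] ⇒ +0.511397 -0.132294 +0.003565 = +0.382668;  D = +0.158054+0.348502i
d^4_{-1,2}: k∈[3..5] ⇒ +0.847882 -0.411262 +0.026598 = +0.463217;  D = +0.043938+0.461129i
d^4_{0,2}: k∈[2..4] ⇒ +1.000220 -0.862495 +0.104588 = +0.242313;  D = -0.056607+0.235608i
d^4_{1,2}: k∈[1..3] ⇒ +0.786619 -1.271823 +0.274175 = -0.211029;  D = +0.113269-0.178055i
d^4_{2,2}: k∈[0..2] ⇒ +0.326049 -1.265190 +0.511397 = -0.427745;  D = +0.334361-0.266774i
d^4_{3,2}: k∈[0..1] ⇒ -0.693733 +0.672986 = -0.020747;  D = +0.019541-0.006971i
d^4_{4,2}: single k=0 term ⇒ +0.557896;  D = -0.557857+0.006620i
Y_4^{m'}(θ=2.1666,φ=4.3874) and Σ D·Y over m':
  (+0.0517+0.0271i)·(+0.0556+0.2001i)  (+0.1333+0.1412i)·(-0.3297+0.2235i)  (+0.1581+0.3485i)·(-0.2197-0.1670i)  (+0.0439+0.4611i)·(-0.0558+0.1657i)  (-0.0566+0.2356i)·(-0.3149+0.0000i)  (+0.1133-0.1781i)·(+0.0558+0.1657i)  (+0.3344-0.2668i)·(-0.2197+0.1670i)  (+0.0195-0.0070i)·(+0.3297+0.2235i)  (-0.5579+0.0066i)·(+0.0556-0.2001i)
Y_4^2(R⁻¹ n̂) = -0.130359+0.036839i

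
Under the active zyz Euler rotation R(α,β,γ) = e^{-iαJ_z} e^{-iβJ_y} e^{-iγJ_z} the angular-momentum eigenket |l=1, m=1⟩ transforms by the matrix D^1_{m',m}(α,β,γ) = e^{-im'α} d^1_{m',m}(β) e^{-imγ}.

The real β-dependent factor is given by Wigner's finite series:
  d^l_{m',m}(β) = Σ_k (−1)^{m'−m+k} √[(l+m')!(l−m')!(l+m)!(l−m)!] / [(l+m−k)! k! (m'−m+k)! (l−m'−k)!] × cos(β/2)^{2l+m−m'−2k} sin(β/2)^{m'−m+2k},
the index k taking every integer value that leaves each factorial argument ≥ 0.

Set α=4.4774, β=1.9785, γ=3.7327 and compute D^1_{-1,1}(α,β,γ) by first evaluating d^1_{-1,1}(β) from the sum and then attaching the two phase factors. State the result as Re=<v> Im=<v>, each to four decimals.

Split into d^1_{-1,1}(β=1.9785) × two z-phases.
Half-angle: c=0.549317, s=0.835614. N=√(1·2·2·1)=2.000000
The bounds max(0,m−m')=2 and min(l+m,l−m')=2 give 1 term
  k=2: (−1)^0·2.0000/(2)·0.5493^0·0.8356^2 = +0.698251
d^1_{-1,1}(1.9785) = +0.698251
Phases: e^{-i·(-1)·4.4774}=-0.232832-0.972517i, e^{-i·(1)·3.7327}=-0.830324+0.557281i ⇒ D=+0.513418+0.473241i

Re=0.5134 Im=0.4732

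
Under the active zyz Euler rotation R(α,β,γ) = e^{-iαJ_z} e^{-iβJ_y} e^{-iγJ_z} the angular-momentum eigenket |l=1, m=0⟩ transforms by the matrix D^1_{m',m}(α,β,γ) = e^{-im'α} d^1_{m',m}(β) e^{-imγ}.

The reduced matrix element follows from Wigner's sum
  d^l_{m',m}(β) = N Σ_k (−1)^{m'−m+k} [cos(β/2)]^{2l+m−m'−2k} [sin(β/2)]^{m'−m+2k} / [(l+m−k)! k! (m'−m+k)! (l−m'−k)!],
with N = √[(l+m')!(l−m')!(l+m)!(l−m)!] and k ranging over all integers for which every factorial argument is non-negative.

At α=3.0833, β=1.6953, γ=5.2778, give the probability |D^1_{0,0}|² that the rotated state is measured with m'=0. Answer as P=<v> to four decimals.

P=0.0154

Split into d^1_{0,0}(β=1.6953) × two z-phases.
With c≡cos(β/2)=0.661747 and s≡sin(β/2)=0.749727, N=[1·1·1·1]^{1/2}=1.000000
k: max(0,(0)−(0))=0 … min(1+(0),1−(0))=1
  k=0: (−1)^0·1.0000/(1)·0.6617^2·0.7497^0 = +0.437909
  k=1: (−1)^1·1.0000/(1)·0.6617^0·0.7497^2 = -0.562091
d^1_{0,0}(1.6953) = +0.437909 -0.562091 = -0.124182
|D^1_{0,0}|² = |d^1_{0,0}(β)|² = (-0.124182)² = 0.015421 (the z-rotation phases have unit modulus)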